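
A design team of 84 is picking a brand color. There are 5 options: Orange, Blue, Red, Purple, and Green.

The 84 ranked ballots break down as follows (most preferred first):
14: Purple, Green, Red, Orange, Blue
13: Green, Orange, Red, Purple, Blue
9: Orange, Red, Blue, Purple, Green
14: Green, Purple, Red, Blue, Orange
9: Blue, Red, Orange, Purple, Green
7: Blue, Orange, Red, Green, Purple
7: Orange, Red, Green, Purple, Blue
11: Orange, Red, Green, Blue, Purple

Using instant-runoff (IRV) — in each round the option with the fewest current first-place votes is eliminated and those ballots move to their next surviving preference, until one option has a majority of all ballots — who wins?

Round 1: Orange 27, Blue 16, Red 0, Purple 14, Green 27. Red eliminated.
Round 2: Orange 27, Blue 16, Purple 14, Green 27. Purple eliminated.
Round 3: Orange 27, Blue 16, Green 41. Blue eliminated.
Round 4: Orange 43, Green 41. Orange has a majority (≥43).

Orange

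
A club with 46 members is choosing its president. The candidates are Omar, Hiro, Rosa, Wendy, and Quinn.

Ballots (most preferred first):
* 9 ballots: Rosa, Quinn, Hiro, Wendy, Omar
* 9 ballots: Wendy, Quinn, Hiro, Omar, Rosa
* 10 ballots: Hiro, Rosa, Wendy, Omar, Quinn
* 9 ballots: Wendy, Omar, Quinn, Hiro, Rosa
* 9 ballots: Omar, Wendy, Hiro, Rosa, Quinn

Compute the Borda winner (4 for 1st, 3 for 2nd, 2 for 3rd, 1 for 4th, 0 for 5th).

Wendy

Omar: 9×0 + 9×1 + 10×1 + 9×3 + 9×4 = 82
Hiro: 9×2 + 9×2 + 10×4 + 9×1 + 9×2 = 103
Rosa: 9×4 + 9×0 + 10×3 + 9×0 + 9×1 = 75
Wendy: 9×1 + 9×4 + 10×2 + 9×4 + 9×3 = 128
Quinn: 9×3 + 9×3 + 10×0 + 9×2 + 9×0 = 72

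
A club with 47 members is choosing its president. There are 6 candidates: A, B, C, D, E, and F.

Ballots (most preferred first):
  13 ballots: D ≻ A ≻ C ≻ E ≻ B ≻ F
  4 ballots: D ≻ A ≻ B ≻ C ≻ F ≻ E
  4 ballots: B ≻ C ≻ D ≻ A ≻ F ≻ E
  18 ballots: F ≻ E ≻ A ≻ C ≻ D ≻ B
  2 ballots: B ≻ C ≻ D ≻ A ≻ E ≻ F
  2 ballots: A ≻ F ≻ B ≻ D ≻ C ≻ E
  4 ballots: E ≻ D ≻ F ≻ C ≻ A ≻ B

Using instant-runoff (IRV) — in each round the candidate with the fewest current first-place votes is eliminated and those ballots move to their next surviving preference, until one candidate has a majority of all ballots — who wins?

Round 1: A 2, B 6, C 0, D 17, E 4, F 18. C eliminated.
Round 2: A 2, B 6, D 17, E 4, F 18. A eliminated.
Round 3: B 6, D 17, E 4, F 20. E eliminated.
Round 4: B 6, D 21, F 20. B eliminated.
Round 5: D 27, F 20. D has a majority (≥24).

D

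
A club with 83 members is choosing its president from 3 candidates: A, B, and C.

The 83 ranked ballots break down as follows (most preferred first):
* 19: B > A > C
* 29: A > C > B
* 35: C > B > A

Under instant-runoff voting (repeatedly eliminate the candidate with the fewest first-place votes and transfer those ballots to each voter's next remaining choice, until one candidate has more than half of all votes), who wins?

A

Round 1: A 29, B 19, C 35. B eliminated.
Round 2: A 48, C 35. A has a majority (≥42).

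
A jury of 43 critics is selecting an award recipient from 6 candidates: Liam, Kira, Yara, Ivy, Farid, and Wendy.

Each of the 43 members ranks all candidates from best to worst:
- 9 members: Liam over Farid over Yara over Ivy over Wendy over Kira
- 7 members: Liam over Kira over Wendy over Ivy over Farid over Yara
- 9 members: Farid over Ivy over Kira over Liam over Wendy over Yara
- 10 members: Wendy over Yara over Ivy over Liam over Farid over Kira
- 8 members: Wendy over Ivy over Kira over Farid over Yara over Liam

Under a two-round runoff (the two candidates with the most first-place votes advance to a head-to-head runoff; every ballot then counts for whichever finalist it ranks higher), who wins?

Liam

Round 1 first-place votes: Liam 16, Kira 0, Yara 0, Ivy 0, Farid 9, Wendy 18. Wendy and Liam advance.
Runoff: Wendy is ranked above Liam on 18 ballots, Liam above Wendy on 25.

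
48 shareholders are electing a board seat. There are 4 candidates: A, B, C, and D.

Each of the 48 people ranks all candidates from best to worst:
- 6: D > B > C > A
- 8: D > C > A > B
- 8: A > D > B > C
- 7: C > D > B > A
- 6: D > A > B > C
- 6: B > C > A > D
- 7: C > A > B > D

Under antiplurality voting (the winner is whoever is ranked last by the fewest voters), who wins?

B

Last-place votes: A 13, B 8, C 14, D 13.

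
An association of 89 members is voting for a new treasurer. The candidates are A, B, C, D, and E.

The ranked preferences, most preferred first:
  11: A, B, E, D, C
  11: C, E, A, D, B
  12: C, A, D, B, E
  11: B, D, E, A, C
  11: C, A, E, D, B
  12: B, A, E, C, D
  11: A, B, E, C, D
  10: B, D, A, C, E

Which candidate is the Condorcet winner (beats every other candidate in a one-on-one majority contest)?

A

A vs B: 56–33
A vs C: 55–34
A vs D: 68–21
A vs E: 67–22
A beats every other candidate.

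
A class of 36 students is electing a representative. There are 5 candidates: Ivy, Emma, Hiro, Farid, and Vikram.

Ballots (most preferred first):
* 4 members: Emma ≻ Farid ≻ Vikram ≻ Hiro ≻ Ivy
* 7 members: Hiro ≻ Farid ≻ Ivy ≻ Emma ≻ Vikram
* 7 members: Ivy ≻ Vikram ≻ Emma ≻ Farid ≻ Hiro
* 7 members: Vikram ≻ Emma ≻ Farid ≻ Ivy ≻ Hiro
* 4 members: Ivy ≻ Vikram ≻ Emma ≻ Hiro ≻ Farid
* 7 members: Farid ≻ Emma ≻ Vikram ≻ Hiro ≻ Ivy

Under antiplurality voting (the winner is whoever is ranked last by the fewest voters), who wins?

Last-place votes: Ivy 11, Emma 0, Hiro 14, Farid 4, Vikram 7.

Emma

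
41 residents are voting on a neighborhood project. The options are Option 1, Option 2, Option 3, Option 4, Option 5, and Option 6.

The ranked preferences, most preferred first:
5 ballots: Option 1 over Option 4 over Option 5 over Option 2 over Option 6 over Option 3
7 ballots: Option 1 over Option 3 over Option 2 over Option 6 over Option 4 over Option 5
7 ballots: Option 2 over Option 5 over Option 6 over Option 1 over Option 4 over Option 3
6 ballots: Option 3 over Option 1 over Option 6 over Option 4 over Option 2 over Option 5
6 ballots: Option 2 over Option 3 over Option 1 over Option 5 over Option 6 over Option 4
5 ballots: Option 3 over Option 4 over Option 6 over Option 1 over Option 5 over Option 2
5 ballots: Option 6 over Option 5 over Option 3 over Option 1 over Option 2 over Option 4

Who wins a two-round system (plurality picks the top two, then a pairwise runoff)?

Round 1 first-place votes: Option 1 12, Option 2 13, Option 3 11, Option 4 0, Option 5 0, Option 6 5. Option 2 and Option 1 advance.
Runoff: Option 2 is ranked above Option 1 on 13 ballots, Option 1 above Option 2 on 28.

Option 1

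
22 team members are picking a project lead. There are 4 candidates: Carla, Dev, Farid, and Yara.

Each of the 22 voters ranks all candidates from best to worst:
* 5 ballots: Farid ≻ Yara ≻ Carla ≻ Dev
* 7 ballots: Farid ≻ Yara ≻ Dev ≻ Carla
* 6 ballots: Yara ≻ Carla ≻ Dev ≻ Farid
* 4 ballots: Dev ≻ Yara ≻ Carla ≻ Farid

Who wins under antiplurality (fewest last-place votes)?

Last-place votes: Carla 7, Dev 5, Farid 10, Yara 0.

Yara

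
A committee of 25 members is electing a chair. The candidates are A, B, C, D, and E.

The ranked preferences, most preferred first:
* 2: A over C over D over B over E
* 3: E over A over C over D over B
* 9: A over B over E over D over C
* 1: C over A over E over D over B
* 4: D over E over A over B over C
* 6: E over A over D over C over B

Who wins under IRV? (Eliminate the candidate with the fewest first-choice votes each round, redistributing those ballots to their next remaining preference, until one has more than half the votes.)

E

Round 1: A 11, B 0, C 1, D 4, E 9. B eliminated.
Round 2: A 11, C 1, D 4, E 9. C eliminated.
Round 3: A 12, D 4, E 9. D eliminated.
Round 4: A 12, E 13. E has a majority (≥13).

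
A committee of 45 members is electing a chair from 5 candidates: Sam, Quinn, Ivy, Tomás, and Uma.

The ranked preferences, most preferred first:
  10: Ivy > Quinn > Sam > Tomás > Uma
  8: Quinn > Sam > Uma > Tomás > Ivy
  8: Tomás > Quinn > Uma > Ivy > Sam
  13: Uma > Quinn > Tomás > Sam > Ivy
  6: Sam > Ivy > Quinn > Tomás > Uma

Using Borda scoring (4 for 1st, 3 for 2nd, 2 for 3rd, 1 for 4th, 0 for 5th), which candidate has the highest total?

Quinn

Sam: 10×2 + 8×3 + 8×0 + 13×1 + 6×4 = 81
Quinn: 10×3 + 8×4 + 8×3 + 13×3 + 6×2 = 137
Ivy: 10×4 + 8×0 + 8×1 + 13×0 + 6×3 = 66
Tomás: 10×1 + 8×1 + 8×4 + 13×2 + 6×1 = 82
Uma: 10×0 + 8×2 + 8×2 + 13×4 + 6×0 = 84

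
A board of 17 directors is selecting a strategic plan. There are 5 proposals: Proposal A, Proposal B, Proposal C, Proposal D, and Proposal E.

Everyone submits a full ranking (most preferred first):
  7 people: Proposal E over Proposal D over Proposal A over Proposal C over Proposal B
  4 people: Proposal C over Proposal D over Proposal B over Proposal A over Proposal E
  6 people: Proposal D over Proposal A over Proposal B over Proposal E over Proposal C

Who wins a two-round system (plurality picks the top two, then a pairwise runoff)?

Round 1 first-place votes: Proposal A 0, Proposal B 0, Proposal C 4, Proposal D 6, Proposal E 7. Proposal E and Proposal D advance.
Runoff: Proposal E is ranked above Proposal D on 7 ballots, Proposal D above Proposal E on 10.

Proposal D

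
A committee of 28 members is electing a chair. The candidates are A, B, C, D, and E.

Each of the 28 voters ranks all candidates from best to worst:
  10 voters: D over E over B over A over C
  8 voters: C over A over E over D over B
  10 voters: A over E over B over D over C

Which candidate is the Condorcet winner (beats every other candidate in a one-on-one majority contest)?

A vs B: 18–10
A vs C: 20–8
A vs D: 18–10
A vs E: 18–10
A beats every other candidate.

A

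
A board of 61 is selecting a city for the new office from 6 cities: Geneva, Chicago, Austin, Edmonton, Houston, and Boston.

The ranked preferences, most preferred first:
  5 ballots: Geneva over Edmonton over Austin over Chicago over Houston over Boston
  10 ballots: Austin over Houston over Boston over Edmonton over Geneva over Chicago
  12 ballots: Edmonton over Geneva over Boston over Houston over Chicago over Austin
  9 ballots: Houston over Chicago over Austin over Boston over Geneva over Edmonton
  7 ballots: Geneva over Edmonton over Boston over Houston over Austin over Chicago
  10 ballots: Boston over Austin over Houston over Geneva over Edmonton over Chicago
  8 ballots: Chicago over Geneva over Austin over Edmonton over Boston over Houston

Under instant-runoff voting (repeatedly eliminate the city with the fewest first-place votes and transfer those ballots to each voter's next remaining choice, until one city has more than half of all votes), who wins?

Geneva

Round 1: Geneva 12, Chicago 8, Austin 10, Edmonton 12, Houston 9, Boston 10. Chicago eliminated.
Round 2: Geneva 20, Austin 10, Edmonton 12, Houston 9, Boston 10. Houston eliminated.
Round 3: Geneva 20, Austin 19, Edmonton 12, Boston 10. Boston eliminated.
Round 4: Geneva 20, Austin 29, Edmonton 12. Edmonton eliminated.
Round 5: Geneva 32, Austin 29. Geneva has a majority (≥31).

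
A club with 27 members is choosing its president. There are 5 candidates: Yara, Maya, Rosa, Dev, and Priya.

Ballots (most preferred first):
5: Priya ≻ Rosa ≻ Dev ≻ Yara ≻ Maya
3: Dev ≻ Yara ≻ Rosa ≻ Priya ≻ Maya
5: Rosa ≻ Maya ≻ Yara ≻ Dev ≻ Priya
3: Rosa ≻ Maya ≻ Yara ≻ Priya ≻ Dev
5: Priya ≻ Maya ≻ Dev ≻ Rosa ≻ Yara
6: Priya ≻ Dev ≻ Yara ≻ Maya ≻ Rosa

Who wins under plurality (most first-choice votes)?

First-place votes: Yara 0, Maya 0, Rosa 8, Dev 3, Priya 16.

Priya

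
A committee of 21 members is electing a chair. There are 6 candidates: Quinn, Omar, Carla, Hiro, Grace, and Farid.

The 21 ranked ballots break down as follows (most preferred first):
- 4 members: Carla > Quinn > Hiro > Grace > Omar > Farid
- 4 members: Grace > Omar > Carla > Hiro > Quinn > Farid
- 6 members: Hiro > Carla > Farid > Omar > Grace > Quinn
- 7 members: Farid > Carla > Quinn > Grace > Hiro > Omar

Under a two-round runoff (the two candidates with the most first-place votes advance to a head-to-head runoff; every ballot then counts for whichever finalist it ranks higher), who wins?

Hiro

Round 1 first-place votes: Quinn 0, Omar 0, Carla 4, Hiro 6, Grace 4, Farid 7. Farid and Hiro advance.
Runoff: Farid is ranked above Hiro on 7 ballots, Hiro above Farid on 14.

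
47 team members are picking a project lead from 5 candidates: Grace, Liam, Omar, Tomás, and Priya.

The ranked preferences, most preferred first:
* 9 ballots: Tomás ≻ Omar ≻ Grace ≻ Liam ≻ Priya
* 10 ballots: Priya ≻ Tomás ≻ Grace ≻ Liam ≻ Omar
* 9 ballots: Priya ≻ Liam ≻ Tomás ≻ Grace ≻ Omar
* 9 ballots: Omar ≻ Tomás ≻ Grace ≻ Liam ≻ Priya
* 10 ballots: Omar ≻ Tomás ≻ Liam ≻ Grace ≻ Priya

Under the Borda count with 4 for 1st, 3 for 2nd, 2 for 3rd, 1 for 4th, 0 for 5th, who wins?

Grace: 9×2 + 10×2 + 9×1 + 9×2 + 10×1 = 75
Liam: 9×1 + 10×1 + 9×3 + 9×1 + 10×2 = 75
Omar: 9×3 + 10×0 + 9×0 + 9×4 + 10×4 = 103
Tomás: 9×4 + 10×3 + 9×2 + 9×3 + 10×3 = 141
Priya: 9×0 + 10×4 + 9×4 + 9×0 + 10×0 = 76

Tomás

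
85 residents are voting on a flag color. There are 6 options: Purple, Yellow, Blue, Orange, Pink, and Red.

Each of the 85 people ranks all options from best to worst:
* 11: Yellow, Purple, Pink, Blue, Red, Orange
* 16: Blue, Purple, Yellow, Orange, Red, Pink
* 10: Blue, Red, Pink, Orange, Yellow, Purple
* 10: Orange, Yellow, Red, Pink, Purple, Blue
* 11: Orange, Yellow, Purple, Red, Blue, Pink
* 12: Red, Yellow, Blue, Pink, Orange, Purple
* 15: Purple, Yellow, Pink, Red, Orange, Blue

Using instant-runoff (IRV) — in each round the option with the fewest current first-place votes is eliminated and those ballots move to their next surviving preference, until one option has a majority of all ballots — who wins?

Round 1: Purple 15, Yellow 11, Blue 26, Orange 21, Pink 0, Red 12. Pink eliminated.
Round 2: Purple 15, Yellow 11, Blue 26, Orange 21, Red 12. Yellow eliminated.
Round 3: Purple 26, Blue 26, Orange 21, Red 12. Red eliminated.
Round 4: Purple 26, Blue 38, Orange 21. Orange eliminated.
Round 5: Purple 47, Blue 38. Purple has a majority (≥43).

Purple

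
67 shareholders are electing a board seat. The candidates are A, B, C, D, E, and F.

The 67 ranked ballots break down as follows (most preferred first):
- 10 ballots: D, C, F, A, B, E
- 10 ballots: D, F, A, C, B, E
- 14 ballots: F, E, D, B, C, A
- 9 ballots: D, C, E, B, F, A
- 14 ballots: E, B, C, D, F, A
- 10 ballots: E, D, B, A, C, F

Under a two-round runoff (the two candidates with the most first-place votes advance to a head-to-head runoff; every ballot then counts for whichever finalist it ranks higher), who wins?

Round 1 first-place votes: A 0, B 0, C 0, D 29, E 24, F 14. D and E advance.
Runoff: D is ranked above E on 29 ballots, E above D on 38.

E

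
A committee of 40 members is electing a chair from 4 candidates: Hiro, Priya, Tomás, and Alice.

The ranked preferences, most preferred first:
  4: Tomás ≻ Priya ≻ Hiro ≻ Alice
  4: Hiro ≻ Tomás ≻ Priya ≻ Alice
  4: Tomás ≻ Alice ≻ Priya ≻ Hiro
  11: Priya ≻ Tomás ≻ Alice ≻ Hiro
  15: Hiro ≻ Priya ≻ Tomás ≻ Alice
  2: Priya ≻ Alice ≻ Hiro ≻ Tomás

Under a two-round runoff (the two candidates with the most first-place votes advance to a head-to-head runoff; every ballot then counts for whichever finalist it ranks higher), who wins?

Priya

Round 1 first-place votes: Hiro 19, Priya 13, Tomás 8, Alice 0. Hiro and Priya advance.
Runoff: Hiro is ranked above Priya on 19 ballots, Priya above Hiro on 21.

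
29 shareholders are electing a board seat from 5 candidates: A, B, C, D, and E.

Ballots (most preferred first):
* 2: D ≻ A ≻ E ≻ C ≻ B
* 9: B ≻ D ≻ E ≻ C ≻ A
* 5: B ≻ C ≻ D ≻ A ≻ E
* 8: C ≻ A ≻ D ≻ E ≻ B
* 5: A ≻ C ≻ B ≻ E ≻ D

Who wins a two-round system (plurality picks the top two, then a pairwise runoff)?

Round 1 first-place votes: A 5, B 14, C 8, D 2, E 0. B and C advance.
Runoff: B is ranked above C on 14 ballots, C above B on 15.

C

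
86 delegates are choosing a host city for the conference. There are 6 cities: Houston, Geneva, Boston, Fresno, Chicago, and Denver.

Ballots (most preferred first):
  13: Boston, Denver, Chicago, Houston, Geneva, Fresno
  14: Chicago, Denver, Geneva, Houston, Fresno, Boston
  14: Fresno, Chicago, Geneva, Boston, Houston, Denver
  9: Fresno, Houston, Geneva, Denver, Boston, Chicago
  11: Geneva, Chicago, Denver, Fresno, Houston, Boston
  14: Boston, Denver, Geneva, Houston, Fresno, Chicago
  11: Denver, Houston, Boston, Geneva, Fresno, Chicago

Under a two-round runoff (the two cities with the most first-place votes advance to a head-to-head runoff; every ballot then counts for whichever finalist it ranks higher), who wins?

Fresno

Round 1 first-place votes: Houston 0, Geneva 11, Boston 27, Fresno 23, Chicago 14, Denver 11. Boston and Fresno advance.
Runoff: Boston is ranked above Fresno on 38 ballots, Fresno above Boston on 48.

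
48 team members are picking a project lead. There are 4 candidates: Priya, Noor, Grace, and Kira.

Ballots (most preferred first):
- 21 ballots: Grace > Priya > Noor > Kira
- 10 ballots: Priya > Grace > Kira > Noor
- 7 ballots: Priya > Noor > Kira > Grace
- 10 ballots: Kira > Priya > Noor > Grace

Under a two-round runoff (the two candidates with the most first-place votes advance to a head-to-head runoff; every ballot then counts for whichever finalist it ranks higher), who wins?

Round 1 first-place votes: Priya 17, Noor 0, Grace 21, Kira 10. Grace and Priya advance.
Runoff: Grace is ranked above Priya on 21 ballots, Priya above Grace on 27.

Priya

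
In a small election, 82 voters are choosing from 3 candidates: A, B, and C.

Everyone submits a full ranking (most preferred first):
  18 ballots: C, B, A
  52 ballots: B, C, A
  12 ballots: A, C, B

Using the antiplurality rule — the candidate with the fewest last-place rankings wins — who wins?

C

Last-place votes: A 70, B 12, C 0.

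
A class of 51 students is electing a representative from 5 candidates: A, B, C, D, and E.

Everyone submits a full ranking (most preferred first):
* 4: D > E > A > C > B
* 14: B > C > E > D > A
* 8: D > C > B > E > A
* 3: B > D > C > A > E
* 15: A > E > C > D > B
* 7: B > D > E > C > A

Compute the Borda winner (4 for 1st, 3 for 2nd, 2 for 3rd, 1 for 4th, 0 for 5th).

A: 4×2 + 14×0 + 8×0 + 3×1 + 15×4 + 7×0 = 71
B: 4×0 + 14×4 + 8×2 + 3×4 + 15×0 + 7×4 = 112
C: 4×1 + 14×3 + 8×3 + 3×2 + 15×2 + 7×1 = 113
D: 4×4 + 14×1 + 8×4 + 3×3 + 15×1 + 7×3 = 107
E: 4×3 + 14×2 + 8×1 + 3×0 + 15×3 + 7×2 = 107

C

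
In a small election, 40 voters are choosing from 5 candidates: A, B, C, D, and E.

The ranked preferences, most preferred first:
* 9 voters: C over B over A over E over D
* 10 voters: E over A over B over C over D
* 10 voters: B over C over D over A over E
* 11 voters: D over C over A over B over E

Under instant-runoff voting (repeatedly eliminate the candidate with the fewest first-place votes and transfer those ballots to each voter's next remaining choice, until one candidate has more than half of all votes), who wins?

Round 1: A 0, B 10, C 9, D 11, E 10. A eliminated.
Round 2: B 10, C 9, D 11, E 10. C eliminated.
Round 3: B 19, D 11, E 10. E eliminated.
Round 4: B 29, D 11. B has a majority (≥21).

B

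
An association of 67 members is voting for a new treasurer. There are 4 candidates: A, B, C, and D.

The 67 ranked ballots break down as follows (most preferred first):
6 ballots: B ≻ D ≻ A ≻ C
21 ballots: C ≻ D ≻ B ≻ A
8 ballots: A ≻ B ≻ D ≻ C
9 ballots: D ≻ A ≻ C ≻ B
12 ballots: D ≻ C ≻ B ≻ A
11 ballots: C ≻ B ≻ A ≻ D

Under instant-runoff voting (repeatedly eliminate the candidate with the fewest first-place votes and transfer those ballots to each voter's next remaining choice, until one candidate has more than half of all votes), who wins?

D

Round 1: A 8, B 6, C 32, D 21. B eliminated.
Round 2: A 8, C 32, D 27. A eliminated.
Round 3: C 32, D 35. D has a majority (≥34).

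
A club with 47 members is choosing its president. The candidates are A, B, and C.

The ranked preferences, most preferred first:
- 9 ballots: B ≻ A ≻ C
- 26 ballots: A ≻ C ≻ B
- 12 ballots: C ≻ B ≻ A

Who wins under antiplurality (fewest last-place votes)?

C

Last-place votes: A 12, B 26, C 9.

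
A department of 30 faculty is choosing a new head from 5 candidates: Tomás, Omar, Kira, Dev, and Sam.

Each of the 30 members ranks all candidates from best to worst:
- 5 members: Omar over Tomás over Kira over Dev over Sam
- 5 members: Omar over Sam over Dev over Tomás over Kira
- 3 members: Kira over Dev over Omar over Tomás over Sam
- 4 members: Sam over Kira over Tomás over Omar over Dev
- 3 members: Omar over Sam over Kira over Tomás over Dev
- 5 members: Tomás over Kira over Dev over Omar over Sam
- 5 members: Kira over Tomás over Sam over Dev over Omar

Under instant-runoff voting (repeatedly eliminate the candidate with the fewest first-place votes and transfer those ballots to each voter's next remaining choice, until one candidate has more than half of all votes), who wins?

Round 1: Tomás 5, Omar 13, Kira 8, Dev 0, Sam 4. Dev eliminated.
Round 2: Tomás 5, Omar 13, Kira 8, Sam 4. Sam eliminated.
Round 3: Tomás 5, Omar 13, Kira 12. Tomás eliminated.
Round 4: Omar 13, Kira 17. Kira has a majority (≥16).

Kira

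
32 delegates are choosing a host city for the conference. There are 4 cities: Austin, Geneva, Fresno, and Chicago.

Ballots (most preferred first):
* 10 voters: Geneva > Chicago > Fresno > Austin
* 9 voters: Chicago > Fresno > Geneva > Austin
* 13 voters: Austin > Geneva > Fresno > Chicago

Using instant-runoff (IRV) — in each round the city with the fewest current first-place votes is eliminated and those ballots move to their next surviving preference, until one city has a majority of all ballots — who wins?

Round 1: Austin 13, Geneva 10, Fresno 0, Chicago 9. Fresno eliminated.
Round 2: Austin 13, Geneva 10, Chicago 9. Chicago eliminated.
Round 3: Austin 13, Geneva 19. Geneva has a majority (≥17).

Geneva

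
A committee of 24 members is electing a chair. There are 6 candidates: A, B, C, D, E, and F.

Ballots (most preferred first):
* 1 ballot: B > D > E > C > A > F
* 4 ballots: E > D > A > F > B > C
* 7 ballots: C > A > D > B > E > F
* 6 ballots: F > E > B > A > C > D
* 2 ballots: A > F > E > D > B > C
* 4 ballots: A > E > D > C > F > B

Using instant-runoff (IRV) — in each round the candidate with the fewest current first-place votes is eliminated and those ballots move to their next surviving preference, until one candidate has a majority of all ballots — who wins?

A

Round 1: A 6, B 1, C 7, D 0, E 4, F 6. D eliminated.
Round 2: A 6, B 1, C 7, E 4, F 6. B eliminated.
Round 3: A 6, C 7, E 5, F 6. E eliminated.
Round 4: A 10, C 8, F 6. F eliminated.
Round 5: A 16, C 8. A has a majority (≥13).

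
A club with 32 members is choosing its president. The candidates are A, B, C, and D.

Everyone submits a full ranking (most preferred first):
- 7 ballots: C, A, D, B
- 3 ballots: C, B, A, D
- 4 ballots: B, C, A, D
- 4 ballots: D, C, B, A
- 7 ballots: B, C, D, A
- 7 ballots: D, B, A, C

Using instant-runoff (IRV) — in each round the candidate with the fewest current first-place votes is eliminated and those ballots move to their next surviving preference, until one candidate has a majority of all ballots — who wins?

D

Round 1: A 0, B 11, C 10, D 11. A eliminated.
Round 2: B 11, C 10, D 11. C eliminated.
Round 3: B 14, D 18. D has a majority (≥17).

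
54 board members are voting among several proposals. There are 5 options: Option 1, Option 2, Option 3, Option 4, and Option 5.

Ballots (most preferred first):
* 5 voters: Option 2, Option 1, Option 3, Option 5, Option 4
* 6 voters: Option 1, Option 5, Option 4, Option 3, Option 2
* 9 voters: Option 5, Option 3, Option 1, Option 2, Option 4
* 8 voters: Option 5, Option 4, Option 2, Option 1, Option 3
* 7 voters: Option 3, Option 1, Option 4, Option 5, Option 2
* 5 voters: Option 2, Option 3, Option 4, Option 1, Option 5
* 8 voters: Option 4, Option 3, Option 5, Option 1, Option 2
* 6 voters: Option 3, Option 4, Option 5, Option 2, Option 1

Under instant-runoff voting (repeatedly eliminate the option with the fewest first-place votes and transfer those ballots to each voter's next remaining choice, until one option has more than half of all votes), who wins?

Round 1: Option 1 6, Option 2 10, Option 3 13, Option 4 8, Option 5 17. Option 1 eliminated.
Round 2: Option 2 10, Option 3 13, Option 4 8, Option 5 23. Option 4 eliminated.
Round 3: Option 2 10, Option 3 21, Option 5 23. Option 2 eliminated.
Round 4: Option 3 31, Option 5 23. Option 3 has a majority (≥28).

Option 3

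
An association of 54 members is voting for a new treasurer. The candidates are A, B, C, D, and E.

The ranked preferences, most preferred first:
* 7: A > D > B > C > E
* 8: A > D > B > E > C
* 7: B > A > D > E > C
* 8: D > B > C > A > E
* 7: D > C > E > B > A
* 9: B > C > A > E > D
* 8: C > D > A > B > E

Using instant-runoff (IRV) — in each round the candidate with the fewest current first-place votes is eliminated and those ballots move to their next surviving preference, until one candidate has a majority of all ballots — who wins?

Round 1: A 15, B 16, C 8, D 15, E 0. E eliminated.
Round 2: A 15, B 16, C 8, D 15. C eliminated.
Round 3: A 15, B 16, D 23. A eliminated.
Round 4: B 16, D 38. D has a majority (≥28).

D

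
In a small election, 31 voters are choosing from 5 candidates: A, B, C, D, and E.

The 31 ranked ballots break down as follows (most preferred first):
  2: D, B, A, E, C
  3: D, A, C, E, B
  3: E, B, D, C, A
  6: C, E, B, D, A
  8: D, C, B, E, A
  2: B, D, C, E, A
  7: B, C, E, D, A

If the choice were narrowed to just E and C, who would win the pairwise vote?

E is ranked above C on 5 ballots; C above E on 26.

C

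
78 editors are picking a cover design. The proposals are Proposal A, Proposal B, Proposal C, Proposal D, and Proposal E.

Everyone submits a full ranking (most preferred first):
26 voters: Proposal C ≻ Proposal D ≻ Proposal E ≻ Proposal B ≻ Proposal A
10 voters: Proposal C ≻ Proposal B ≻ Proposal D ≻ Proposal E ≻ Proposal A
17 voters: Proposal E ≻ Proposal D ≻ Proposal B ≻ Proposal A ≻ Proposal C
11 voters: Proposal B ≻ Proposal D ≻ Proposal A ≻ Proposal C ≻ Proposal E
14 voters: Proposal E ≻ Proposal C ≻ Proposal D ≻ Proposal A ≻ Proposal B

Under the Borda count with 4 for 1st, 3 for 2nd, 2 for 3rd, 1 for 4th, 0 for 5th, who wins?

Proposal A: 26×0 + 10×0 + 17×1 + 11×2 + 14×1 = 53
Proposal B: 26×1 + 10×3 + 17×2 + 11×4 + 14×0 = 134
Proposal C: 26×4 + 10×4 + 17×0 + 11×1 + 14×3 = 197
Proposal D: 26×3 + 10×2 + 17×3 + 11×3 + 14×2 = 210
Proposal E: 26×2 + 10×1 + 17×4 + 11×0 + 14×4 = 186

Proposal D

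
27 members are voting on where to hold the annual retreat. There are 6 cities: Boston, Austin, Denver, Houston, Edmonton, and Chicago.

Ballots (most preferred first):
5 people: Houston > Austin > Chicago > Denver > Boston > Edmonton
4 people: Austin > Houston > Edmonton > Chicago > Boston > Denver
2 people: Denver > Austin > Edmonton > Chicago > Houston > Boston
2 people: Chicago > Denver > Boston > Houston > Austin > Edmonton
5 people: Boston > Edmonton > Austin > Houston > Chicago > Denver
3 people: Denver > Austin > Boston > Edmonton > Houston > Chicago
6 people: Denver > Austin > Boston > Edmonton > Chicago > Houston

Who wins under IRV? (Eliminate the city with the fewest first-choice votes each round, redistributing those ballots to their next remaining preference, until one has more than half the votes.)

Houston

Round 1: Boston 5, Austin 4, Denver 11, Houston 5, Edmonton 0, Chicago 2. Edmonton eliminated.
Round 2: Boston 5, Austin 4, Denver 11, Houston 5, Chicago 2. Chicago eliminated.
Round 3: Boston 5, Austin 4, Denver 13, Houston 5. Austin eliminated.
Round 4: Boston 5, Denver 13, Houston 9. Boston eliminated.
Round 5: Denver 13, Houston 14. Houston has a majority (≥14).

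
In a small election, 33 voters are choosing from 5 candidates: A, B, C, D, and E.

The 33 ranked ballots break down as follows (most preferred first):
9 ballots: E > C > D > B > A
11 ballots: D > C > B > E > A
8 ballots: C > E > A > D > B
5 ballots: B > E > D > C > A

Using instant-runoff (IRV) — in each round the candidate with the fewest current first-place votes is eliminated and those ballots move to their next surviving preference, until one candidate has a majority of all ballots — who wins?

Round 1: A 0, B 5, C 8, D 11, E 9. A eliminated.
Round 2: B 5, C 8, D 11, E 9. B eliminated.
Round 3: C 8, D 11, E 14. C eliminated.
Round 4: D 11, E 22. E has a majority (≥17).

E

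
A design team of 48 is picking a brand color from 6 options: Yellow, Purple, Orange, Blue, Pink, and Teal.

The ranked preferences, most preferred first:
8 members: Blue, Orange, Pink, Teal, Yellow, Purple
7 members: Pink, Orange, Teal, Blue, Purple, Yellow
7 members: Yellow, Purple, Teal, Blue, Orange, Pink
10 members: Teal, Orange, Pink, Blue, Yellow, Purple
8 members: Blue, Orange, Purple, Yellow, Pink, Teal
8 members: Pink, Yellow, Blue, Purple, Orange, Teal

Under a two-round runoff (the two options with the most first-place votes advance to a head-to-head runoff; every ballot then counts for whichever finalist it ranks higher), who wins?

Round 1 first-place votes: Yellow 7, Purple 0, Orange 0, Blue 16, Pink 15, Teal 10. Blue and Pink advance.
Runoff: Blue is ranked above Pink on 23 ballots, Pink above Blue on 25.

Pink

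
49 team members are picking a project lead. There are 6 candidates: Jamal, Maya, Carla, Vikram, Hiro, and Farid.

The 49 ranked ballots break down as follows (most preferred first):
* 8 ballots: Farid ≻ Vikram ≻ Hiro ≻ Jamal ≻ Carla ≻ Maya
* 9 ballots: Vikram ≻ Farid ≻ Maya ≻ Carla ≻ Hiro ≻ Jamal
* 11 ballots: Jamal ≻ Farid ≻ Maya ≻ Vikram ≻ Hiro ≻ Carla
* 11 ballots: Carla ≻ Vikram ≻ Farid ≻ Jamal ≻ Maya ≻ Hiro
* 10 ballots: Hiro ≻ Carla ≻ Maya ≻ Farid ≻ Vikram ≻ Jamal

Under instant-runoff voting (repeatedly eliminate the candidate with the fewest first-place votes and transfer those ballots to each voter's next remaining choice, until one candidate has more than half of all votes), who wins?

Vikram

Round 1: Jamal 11, Maya 0, Carla 11, Vikram 9, Hiro 10, Farid 8. Maya eliminated.
Round 2: Jamal 11, Carla 11, Vikram 9, Hiro 10, Farid 8. Farid eliminated.
Round 3: Jamal 11, Carla 11, Vikram 17, Hiro 10. Hiro eliminated.
Round 4: Jamal 11, Carla 21, Vikram 17. Jamal eliminated.
Round 5: Carla 21, Vikram 28. Vikram has a majority (≥25).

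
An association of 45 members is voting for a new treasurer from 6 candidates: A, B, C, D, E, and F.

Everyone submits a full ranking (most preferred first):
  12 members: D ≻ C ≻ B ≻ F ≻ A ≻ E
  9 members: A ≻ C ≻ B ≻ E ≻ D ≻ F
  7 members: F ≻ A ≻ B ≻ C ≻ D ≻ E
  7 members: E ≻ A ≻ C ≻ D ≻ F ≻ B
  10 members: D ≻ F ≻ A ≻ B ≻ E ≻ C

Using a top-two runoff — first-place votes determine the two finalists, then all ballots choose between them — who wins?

Round 1 first-place votes: A 9, B 0, C 0, D 22, E 7, F 7. D and A advance.
Runoff: D is ranked above A on 22 ballots, A above D on 23.

A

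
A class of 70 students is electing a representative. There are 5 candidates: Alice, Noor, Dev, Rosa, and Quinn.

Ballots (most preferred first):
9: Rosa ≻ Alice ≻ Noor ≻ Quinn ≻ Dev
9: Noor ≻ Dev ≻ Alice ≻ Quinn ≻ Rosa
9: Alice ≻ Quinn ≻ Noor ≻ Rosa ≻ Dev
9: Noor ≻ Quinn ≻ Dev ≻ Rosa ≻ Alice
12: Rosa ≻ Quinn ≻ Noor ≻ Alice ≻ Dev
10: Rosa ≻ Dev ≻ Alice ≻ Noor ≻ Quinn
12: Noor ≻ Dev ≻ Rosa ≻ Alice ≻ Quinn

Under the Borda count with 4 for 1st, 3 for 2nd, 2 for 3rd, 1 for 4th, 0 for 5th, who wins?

Alice: 9×3 + 9×2 + 9×4 + 9×0 + 12×1 + 10×2 + 12×1 = 125
Noor: 9×2 + 9×4 + 9×2 + 9×4 + 12×2 + 10×1 + 12×4 = 190
Dev: 9×0 + 9×3 + 9×0 + 9×2 + 12×0 + 10×3 + 12×3 = 111
Rosa: 9×4 + 9×0 + 9×1 + 9×1 + 12×4 + 10×4 + 12×2 = 166
Quinn: 9×1 + 9×1 + 9×3 + 9×3 + 12×3 + 10×0 + 12×0 = 108

Noor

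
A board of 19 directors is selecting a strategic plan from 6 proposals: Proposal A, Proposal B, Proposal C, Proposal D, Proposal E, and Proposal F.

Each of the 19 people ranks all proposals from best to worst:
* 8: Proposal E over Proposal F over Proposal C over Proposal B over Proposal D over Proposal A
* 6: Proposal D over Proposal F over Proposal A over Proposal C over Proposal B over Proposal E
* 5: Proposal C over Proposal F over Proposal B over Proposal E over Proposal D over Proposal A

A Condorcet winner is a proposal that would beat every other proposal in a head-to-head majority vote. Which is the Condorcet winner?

Proposal F

Proposal F vs Proposal A: 19–0
Proposal F vs Proposal B: 19–0
Proposal F vs Proposal C: 14–5
Proposal F vs Proposal D: 13–6
Proposal F vs Proposal E: 11–8
Proposal F beats every other proposal.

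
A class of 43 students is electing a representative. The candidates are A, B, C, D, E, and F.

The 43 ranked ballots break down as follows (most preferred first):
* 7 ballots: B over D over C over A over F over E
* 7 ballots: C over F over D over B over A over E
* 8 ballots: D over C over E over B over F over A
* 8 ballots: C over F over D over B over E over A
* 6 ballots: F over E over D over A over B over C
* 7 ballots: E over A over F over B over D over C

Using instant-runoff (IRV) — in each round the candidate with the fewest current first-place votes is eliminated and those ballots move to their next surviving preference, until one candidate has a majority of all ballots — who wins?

Round 1: A 0, B 7, C 15, D 8, E 7, F 6. A eliminated.
Round 2: B 7, C 15, D 8, E 7, F 6. F eliminated.
Round 3: B 7, C 15, D 8, E 13. B eliminated.
Round 4: C 15, D 15, E 13. E eliminated.
Round 5: C 15, D 28. D has a majority (≥22).

D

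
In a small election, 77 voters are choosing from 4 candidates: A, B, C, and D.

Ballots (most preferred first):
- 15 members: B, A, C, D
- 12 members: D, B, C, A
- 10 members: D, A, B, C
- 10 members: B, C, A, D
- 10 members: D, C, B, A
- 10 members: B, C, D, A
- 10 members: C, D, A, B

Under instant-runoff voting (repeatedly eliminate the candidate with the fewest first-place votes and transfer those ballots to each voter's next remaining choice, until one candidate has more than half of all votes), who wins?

Round 1: A 0, B 35, C 10, D 32. A eliminated.
Round 2: B 35, C 10, D 32. C eliminated.
Round 3: B 35, D 42. D has a majority (≥39).

D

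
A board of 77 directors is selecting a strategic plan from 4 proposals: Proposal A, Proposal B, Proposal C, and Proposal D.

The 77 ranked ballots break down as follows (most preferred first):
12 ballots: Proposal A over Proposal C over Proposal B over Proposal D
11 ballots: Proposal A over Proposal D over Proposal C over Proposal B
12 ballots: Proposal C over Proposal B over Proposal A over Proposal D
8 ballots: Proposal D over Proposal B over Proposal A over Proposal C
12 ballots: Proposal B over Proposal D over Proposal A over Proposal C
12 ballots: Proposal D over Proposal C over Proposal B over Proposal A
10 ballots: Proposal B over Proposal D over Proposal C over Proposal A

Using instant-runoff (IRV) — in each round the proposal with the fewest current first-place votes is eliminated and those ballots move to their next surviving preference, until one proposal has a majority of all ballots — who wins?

Proposal B

Round 1: Proposal A 23, Proposal B 22, Proposal C 12, Proposal D 20. Proposal C eliminated.
Round 2: Proposal A 23, Proposal B 34, Proposal D 20. Proposal D eliminated.
Round 3: Proposal A 23, Proposal B 54. Proposal B has a majority (≥39).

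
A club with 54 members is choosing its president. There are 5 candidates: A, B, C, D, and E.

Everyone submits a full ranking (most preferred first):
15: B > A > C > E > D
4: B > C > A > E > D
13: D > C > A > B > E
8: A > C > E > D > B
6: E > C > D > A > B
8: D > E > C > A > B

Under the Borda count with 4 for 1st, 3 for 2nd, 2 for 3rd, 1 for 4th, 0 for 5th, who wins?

A: 15×3 + 4×2 + 13×2 + 8×4 + 6×1 + 8×1 = 125
B: 15×4 + 4×4 + 13×1 + 8×0 + 6×0 + 8×0 = 89
C: 15×2 + 4×3 + 13×3 + 8×3 + 6×3 + 8×2 = 139
D: 15×0 + 4×0 + 13×4 + 8×1 + 6×2 + 8×4 = 104
E: 15×1 + 4×1 + 13×0 + 8×2 + 6×4 + 8×3 = 83

C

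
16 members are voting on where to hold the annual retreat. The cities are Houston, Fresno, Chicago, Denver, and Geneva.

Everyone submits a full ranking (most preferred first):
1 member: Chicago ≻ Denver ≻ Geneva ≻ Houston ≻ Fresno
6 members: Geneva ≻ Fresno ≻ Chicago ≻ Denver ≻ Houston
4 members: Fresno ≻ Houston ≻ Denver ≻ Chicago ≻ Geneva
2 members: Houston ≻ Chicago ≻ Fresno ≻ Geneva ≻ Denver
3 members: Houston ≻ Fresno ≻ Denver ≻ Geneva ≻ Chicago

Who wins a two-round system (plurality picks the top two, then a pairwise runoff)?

Houston

Round 1 first-place votes: Houston 5, Fresno 4, Chicago 1, Denver 0, Geneva 6. Geneva and Houston advance.
Runoff: Geneva is ranked above Houston on 7 ballots, Houston above Geneva on 9.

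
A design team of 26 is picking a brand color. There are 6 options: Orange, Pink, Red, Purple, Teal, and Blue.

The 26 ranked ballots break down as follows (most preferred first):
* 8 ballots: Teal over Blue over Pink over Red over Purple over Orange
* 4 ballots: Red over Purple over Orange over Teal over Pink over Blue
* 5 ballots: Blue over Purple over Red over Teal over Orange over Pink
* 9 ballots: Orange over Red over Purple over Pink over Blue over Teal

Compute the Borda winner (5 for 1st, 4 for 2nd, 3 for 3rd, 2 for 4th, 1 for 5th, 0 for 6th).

Orange: 8×0 + 4×3 + 5×1 + 9×5 = 62
Pink: 8×3 + 4×1 + 5×0 + 9×2 = 46
Red: 8×2 + 4×5 + 5×3 + 9×4 = 87
Purple: 8×1 + 4×4 + 5×4 + 9×3 = 71
Teal: 8×5 + 4×2 + 5×2 + 9×0 = 58
Blue: 8×4 + 4×0 + 5×5 + 9×1 = 66

Red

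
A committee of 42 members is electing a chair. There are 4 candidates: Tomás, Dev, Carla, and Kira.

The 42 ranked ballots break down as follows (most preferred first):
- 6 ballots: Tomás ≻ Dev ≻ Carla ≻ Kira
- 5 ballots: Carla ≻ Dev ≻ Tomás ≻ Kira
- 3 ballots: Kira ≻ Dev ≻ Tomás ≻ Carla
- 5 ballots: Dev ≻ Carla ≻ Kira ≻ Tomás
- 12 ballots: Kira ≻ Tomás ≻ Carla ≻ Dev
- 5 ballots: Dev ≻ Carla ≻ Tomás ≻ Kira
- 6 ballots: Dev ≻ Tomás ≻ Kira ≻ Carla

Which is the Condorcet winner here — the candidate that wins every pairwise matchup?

Dev vs Tomás: 24–18
Dev vs Carla: 25–17
Dev vs Kira: 27–15
Dev beats every other candidate.

Dev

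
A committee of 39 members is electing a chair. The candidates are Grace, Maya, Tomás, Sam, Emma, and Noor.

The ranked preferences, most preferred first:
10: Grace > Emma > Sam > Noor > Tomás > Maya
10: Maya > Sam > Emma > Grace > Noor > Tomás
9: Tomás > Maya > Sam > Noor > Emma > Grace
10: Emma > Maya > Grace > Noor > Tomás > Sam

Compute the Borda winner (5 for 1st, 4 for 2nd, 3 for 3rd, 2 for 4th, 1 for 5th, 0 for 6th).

Emma

Grace: 10×5 + 10×2 + 9×0 + 10×3 = 100
Maya: 10×0 + 10×5 + 9×4 + 10×4 = 126
Tomás: 10×1 + 10×0 + 9×5 + 10×1 = 65
Sam: 10×3 + 10×4 + 9×3 + 10×0 = 97
Emma: 10×4 + 10×3 + 9×1 + 10×5 = 129
Noor: 10×2 + 10×1 + 9×2 + 10×2 = 68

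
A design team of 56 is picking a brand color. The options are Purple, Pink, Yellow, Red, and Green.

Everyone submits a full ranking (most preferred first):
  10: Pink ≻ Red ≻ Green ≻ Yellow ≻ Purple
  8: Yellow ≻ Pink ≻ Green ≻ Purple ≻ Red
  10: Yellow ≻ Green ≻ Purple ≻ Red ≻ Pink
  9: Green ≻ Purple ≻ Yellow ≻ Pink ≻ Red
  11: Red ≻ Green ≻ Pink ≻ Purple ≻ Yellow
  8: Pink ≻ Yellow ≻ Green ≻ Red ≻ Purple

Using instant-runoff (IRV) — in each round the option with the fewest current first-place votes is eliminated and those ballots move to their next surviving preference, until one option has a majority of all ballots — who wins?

Round 1: Purple 0, Pink 18, Yellow 18, Red 11, Green 9. Purple eliminated.
Round 2: Pink 18, Yellow 18, Red 11, Green 9. Green eliminated.
Round 3: Pink 18, Yellow 27, Red 11. Red eliminated.
Round 4: Pink 29, Yellow 27. Pink has a majority (≥29).

Pink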